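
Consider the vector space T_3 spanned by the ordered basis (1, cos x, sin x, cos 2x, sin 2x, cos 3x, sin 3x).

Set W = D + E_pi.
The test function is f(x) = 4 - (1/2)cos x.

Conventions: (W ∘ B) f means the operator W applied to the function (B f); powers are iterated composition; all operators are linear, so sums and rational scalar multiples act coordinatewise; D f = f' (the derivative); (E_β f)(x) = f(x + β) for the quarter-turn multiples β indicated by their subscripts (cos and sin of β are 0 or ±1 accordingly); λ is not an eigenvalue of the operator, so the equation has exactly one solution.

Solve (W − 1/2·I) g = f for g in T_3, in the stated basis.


write g with unknown coordinates in the stated basis and equate coefficients in (W − 1/2·I) g = f
solving from the highest basis element down gives g = 8 + (3/13)cos x - (2/13)sin x
check: W g = 8 - (5/13)cos x - (1/13)sin x
so W g − 1/2·g = 4 - (1/2)cos x = f ✓

the result is g(x) = 8 + (3/13)cos x - (2/13)sin x


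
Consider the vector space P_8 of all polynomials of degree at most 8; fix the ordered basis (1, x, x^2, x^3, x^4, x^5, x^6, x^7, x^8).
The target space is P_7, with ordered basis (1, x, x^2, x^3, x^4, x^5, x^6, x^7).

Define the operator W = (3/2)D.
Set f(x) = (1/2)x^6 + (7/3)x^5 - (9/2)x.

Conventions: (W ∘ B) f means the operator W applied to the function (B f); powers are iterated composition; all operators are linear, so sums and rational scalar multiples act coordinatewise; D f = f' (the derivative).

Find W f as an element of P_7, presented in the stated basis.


g(x) = (9/2)x^5 + (35/2)x^4 - 27/4

D f = 3x^5 + (35/3)x^4 - 9/2
((3/2)D) f = (9/2)x^5 + (35/2)x^4 - 27/4


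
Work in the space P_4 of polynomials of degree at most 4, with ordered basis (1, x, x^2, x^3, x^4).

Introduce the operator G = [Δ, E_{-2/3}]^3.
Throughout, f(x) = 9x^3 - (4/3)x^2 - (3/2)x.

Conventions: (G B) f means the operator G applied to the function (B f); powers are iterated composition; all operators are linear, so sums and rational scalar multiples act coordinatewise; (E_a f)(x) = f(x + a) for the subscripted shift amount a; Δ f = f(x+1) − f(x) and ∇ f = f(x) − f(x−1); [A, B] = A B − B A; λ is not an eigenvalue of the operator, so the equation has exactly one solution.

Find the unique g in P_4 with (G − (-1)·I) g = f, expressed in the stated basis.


g(x) = 9x^3 - (4/3)x^2 - (3/2)x

write g with unknown coordinates in the stated basis and equate coefficients in (G − (-1)·I) g = f
solving from the highest basis element down gives g = 9x^3 - (4/3)x^2 - (3/2)x
check: G g = 0
so G g − (-1)·g = 9x^3 - (4/3)x^2 - (3/2)x = f ✓


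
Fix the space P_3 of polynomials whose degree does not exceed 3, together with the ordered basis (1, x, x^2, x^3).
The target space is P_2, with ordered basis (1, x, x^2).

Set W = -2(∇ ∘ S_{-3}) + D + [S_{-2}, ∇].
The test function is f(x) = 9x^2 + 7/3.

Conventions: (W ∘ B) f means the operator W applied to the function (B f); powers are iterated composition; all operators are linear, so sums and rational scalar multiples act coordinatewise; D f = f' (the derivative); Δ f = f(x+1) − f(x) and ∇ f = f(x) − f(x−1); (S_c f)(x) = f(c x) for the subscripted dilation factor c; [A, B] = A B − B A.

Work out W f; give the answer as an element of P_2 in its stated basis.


S_{-3} f = 81x^2 + 7/3
∇ S_{-3} f = 162x - 81
(-2(∇ ∘ S_{-3})) f = -324x + 162
D f = 18x
∇ f = 18x - 9
S_{-2} ∇ f = -36x - 9
S_{-2} f = 36x^2 + 7/3
∇ S_{-2} f = 72x - 36
[S_{-2}, ∇] f = -108x + 27
(-2(∇ ∘ S_{-3}) + D + [S_{-2}, ∇]) f = -414x + 189

the image equals g(x) = -414x + 189


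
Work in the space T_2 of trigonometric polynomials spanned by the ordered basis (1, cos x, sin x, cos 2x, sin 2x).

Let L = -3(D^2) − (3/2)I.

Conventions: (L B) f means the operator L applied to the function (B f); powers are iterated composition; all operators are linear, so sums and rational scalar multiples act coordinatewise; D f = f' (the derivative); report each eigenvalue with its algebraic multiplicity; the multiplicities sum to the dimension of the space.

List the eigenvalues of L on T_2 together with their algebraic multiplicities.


image of 1: -3/2
image of cos x: (3/2)cos x
image of sin x: (3/2)sin x
image of cos 2x: (21/2)cos 2x
image of sin 2x: (21/2)sin 2x
the matrix is diagonal; its diagonal is (-3/2, 3/2, 3/2, 21/2, 21/2)
for a triangular matrix the eigenvalues are the diagonal entries, with algebraic multiplicity their repetition count

λ = -3/2 (multiplicity 1), λ = 3/2 (multiplicity 2), λ = 21/2 (multiplicity 2)


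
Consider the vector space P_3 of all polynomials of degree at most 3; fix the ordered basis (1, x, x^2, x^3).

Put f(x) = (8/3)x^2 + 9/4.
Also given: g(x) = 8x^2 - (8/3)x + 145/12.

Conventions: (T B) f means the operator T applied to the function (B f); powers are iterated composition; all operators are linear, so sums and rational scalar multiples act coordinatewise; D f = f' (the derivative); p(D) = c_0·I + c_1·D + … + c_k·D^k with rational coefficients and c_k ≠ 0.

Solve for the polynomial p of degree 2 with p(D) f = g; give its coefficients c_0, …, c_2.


D^0 f = (8/3)x^2 + 9/4
D^1 f = (16/3)x
D^2 f = 16/3
matching coefficients of g against c_0 f + c_1 Df + … from the top degree down determines the c_i
solution: c_0 = 3, c_1 = -1/2, c_2 = 1

p(D) = 3·I − (1/2)·D + D^2, i.e. c_0 = 3, c_1 = -1/2, c_2 = 1


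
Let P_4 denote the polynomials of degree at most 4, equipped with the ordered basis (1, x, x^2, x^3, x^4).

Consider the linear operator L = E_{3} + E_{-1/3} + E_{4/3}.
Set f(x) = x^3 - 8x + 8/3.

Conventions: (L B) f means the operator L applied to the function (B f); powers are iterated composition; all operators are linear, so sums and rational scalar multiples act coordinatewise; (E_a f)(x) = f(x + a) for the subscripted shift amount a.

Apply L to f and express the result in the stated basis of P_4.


the result is g(x) = 3x^3 + 12x^2 + (26/3)x + 16/3

E_{3} f = x^3 + 9x^2 + 19x + 17/3
E_{-1/3} f = x^3 - x^2 - (23/3)x + 143/27
E_{4/3} f = x^3 + 4x^2 - (8/3)x - 152/27
(E_{3} + E_{-1/3} + E_{4/3}) f = 3x^3 + 12x^2 + (26/3)x + 16/3


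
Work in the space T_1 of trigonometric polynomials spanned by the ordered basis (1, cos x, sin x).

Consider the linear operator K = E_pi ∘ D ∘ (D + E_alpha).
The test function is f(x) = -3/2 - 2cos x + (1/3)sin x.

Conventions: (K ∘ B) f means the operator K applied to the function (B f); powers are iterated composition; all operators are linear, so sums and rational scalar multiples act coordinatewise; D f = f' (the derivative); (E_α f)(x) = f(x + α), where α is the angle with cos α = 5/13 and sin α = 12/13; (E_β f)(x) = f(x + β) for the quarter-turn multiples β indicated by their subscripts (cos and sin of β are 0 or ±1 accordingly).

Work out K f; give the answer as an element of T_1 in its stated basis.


g(x) = -(155/39)cos x - (5/39)sin x

D f = (1/3)cos x + 2sin x
E_alpha f = -3/2 - (6/13)cos x + (77/39)sin x
(D + E_alpha) f = -3/2 - (5/39)cos x + (155/39)sin x
D (D + E_alpha) f = (155/39)cos x + (5/39)sin x
E_pi D (D + E_alpha) f = -(155/39)cos x - (5/39)sin x


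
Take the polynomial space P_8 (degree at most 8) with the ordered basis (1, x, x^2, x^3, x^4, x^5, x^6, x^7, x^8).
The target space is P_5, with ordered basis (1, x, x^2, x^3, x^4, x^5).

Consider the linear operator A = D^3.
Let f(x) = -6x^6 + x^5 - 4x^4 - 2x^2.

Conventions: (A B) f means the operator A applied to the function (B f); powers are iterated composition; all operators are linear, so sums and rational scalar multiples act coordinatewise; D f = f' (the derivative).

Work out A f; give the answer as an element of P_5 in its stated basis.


D f = -36x^5 + 5x^4 - 16x^3 - 4x
D D f = -180x^4 + 20x^3 - 48x^2 - 4
D D D f = -720x^3 + 60x^2 - 96x

the image equals g(x) = -720x^3 + 60x^2 - 96x


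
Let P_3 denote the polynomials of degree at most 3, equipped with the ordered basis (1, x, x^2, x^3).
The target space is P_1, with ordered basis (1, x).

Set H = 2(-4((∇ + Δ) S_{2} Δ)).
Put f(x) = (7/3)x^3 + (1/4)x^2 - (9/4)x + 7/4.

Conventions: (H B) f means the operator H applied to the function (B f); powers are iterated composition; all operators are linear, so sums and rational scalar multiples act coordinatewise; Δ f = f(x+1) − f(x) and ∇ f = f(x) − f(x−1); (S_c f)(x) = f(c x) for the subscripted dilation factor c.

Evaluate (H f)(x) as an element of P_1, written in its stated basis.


the image equals g(x) = -896x - 240

Δ f = 7x^2 + (15/2)x + 1/3
S_{2} Δ f = 28x^2 + 15x + 1/3
∇ S_{2} Δ f = 56x - 13
Δ S_{2} Δ f = 56x + 43
(∇ + Δ) S_{2} Δ f = 112x + 30
(-4((∇ + Δ) S_{2} Δ)) f = -448x - 120
(2(-4((∇ + Δ) S_{2} Δ))) f = -896x - 240


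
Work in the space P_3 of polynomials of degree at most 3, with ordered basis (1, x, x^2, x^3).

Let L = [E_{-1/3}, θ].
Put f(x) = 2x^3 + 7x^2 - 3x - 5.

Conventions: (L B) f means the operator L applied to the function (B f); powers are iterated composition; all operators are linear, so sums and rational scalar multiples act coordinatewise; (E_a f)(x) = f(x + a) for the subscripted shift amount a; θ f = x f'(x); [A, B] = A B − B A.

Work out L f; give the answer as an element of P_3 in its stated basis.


g(x) = -2x^2 - (10/3)x + 7/3

θ f = 6x^3 + 14x^2 - 3x
E_{-1/3} θ f = 6x^3 + 8x^2 - (31/3)x + 7/3
E_{-1/3} f = 2x^3 + 5x^2 - 7x - 89/27
θ E_{-1/3} f = 6x^3 + 10x^2 - 7x
[E_{-1/3}, θ] f = -2x^2 - (10/3)x + 7/3


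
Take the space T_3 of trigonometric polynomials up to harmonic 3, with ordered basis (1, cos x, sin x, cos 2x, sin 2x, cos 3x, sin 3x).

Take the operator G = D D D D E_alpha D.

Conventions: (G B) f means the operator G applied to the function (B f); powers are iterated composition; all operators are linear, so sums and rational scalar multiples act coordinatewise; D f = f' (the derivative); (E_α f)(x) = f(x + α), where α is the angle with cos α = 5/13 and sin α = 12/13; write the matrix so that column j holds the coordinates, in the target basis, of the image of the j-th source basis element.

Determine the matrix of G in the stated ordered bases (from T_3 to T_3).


the matrix is [[0, 0, 0, 0, 0, 0, 0]; [0, -12/13, 5/13, 0, 0, 0, 0]; [0, -5/13, -12/13, 0, 0, 0, 0]; [0, 0, 0, -3840/169, -3808/169, 0, 0]; [0, 0, 0, 3808/169, -3840/169, 0, 0]; [0, 0, 0, 0, 0, 201204/2197, -494505/2197]; [0, 0, 0, 0, 0, 494505/2197, 201204/2197]] (rows listed top to bottom)

image of 1: 0
image of cos x: -(12/13)cos x - (5/13)sin x
image of sin x: (5/13)cos x - (12/13)sin x
image of cos 2x: -(3840/169)cos 2x + (3808/169)sin 2x
image of sin 2x: -(3808/169)cos 2x - (3840/169)sin 2x
image of cos 3x: (201204/2197)cos 3x + (494505/2197)sin 3x
image of sin 3x: -(494505/2197)cos 3x + (201204/2197)sin 3x
each image's coordinates form column j of the matrix


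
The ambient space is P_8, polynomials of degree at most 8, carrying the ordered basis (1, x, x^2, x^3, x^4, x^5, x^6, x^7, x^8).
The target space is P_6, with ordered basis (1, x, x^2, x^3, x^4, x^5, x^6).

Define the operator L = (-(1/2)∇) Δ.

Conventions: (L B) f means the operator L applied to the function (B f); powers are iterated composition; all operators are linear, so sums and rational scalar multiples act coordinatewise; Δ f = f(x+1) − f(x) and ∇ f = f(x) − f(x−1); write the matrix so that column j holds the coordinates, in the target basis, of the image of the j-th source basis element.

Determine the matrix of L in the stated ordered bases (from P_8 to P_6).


the matrix is [[0, 0, -1, 0, -1, 0, -1, 0, -1]; [0, 0, 0, -3, 0, -5, 0, -7, 0]; [0, 0, 0, 0, -6, 0, -15, 0, -28]; [0, 0, 0, 0, 0, -10, 0, -35, 0]; [0, 0, 0, 0, 0, 0, -15, 0, -70]; [0, 0, 0, 0, 0, 0, 0, -21, 0]; [0, 0, 0, 0, 0, 0, 0, 0, -28]] (rows listed top to bottom)

image of 1: 0
image of x: 0
image of x^2: -1
image of x^3: -3x
image of x^4: -6x^2 - 1
image of x^5: -10x^3 - 5x
image of x^6: -15x^4 - 15x^2 - 1
image of x^7: -21x^5 - 35x^3 - 7x
image of x^8: -28x^6 - 70x^4 - 28x^2 - 1
each image's coordinates form column j of the matrix


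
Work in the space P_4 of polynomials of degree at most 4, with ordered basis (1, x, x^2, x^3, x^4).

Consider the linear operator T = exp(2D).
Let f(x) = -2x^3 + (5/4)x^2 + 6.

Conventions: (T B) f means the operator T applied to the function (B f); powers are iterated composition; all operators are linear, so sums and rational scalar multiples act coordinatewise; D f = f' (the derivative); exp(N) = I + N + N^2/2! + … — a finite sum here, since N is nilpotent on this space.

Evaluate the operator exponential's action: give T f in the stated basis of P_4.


g(x) = -2x^3 - (43/4)x^2 - 19x - 5

order-1 term: -12x^2 + 5x
order-2 term: -24x + 5
order-3 term: -16
the series for exp(2D) f terminates at order 3
exp(2D) f = -2x^3 - (43/4)x^2 - 19x - 5


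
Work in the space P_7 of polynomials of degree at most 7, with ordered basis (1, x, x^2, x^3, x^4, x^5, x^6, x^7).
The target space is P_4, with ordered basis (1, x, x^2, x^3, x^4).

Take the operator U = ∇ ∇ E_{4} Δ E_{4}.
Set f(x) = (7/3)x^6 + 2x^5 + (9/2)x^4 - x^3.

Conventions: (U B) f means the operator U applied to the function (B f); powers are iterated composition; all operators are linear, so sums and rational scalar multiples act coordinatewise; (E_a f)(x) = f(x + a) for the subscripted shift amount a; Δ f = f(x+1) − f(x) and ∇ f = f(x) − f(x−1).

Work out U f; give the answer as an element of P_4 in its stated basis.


the image equals g(x) = 280x^3 + 6420x^2 + 49368x + 127284

E_{4} f = (7/3)x^6 + 58x^5 + (1209/2)x^4 + (10133/3)x^3 + 10660x^2 + 18000x + 38080/3
Δ E_{4} f = 14x^5 + 325x^4 + (9134/3)x^3 + 14375x^2 + 34175x + 65405/2
E_{4} Δ E_{4} f = 14x^5 + 605x^4 + (31454/3)x^3 + 91071x^2 + 396439x + 4150783/6
∇ (E_{4} Δ) E_{4} f = 70x^4 + 2280x^3 + 27964x^2 + 153038x + 945785/3
∇ ∇ (E_{4} Δ) E_{4} f = 280x^3 + 6420x^2 + 49368x + 127284


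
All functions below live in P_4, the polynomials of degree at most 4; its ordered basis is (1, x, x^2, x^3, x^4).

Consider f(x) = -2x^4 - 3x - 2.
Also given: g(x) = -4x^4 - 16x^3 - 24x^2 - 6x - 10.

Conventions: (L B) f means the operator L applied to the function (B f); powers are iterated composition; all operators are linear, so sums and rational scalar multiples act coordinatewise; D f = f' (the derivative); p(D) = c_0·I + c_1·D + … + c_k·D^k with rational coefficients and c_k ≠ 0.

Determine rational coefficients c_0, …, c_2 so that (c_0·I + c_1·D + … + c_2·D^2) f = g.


p(D) = 2·I + 2·D + D^2, i.e. c_0 = 2, c_1 = 2, c_2 = 1

D^0 f = -2x^4 - 3x - 2
D^1 f = -8x^3 - 3
D^2 f = -24x^2
matching coefficients of g against c_0 f + c_1 Df + … from the top degree down determines the c_i
solution: c_0 = 2, c_1 = 2, c_2 = 1


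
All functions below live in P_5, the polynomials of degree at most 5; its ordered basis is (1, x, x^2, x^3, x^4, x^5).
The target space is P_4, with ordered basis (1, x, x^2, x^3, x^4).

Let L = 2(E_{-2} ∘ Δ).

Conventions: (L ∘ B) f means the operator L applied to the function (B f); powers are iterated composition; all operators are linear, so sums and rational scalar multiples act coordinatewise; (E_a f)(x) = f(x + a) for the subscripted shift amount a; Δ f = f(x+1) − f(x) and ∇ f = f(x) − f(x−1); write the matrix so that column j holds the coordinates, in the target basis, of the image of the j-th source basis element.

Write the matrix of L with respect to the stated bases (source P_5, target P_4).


image of 1: 0
image of x: 2
image of x^2: 4x - 6
image of x^3: 6x^2 - 18x + 14
image of x^4: 8x^3 - 36x^2 + 56x - 30
image of x^5: 10x^4 - 60x^3 + 140x^2 - 150x + 62
each image's coordinates form column j of the matrix

the matrix is [[0, 2, -6, 14, -30, 62]; [0, 0, 4, -18, 56, -150]; [0, 0, 0, 6, -36, 140]; [0, 0, 0, 0, 8, -60]; [0, 0, 0, 0, 0, 10]] (rows listed top to bottom)


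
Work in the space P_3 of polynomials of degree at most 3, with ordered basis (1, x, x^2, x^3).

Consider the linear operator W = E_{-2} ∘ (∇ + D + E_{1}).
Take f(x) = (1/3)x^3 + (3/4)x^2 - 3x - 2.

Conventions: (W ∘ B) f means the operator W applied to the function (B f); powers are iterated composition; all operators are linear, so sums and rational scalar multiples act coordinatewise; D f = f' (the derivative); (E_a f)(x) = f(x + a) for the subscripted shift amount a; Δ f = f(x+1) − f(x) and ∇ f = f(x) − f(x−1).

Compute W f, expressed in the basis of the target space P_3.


∇ f = x^2 + (1/2)x - 41/12
D f = x^2 + (3/2)x - 3
E_{1} f = (1/3)x^3 + (7/4)x^2 - (1/2)x - 47/12
(∇ + D + E_{1}) f = (1/3)x^3 + (15/4)x^2 + (3/2)x - 31/3
E_{-2} (∇ + D + E_{1}) f = (1/3)x^3 + (7/4)x^2 - (19/2)x - 1

the image equals g(x) = (1/3)x^3 + (7/4)x^2 - (19/2)x - 1


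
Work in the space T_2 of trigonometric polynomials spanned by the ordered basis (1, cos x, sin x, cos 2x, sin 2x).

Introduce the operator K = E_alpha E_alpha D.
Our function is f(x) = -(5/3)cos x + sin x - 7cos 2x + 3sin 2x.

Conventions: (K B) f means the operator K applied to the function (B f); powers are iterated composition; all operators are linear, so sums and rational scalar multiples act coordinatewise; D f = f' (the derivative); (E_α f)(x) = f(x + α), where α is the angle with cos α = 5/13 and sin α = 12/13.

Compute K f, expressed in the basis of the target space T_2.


D f = cos x + (5/3)sin x + 6cos 2x + 14sin 2x
E_alpha D f = (25/13)cos x - (11/39)sin x + (966/169)cos 2x - (2386/169)sin 2x
E_alpha E_alpha D f = (81/169)cos x - (955/507)sin x - (401274/28561)cos 2x + (168014/28561)sin 2x

g(x) = (81/169)cos x - (955/507)sin x - (401274/28561)cos 2x + (168014/28561)sin 2x


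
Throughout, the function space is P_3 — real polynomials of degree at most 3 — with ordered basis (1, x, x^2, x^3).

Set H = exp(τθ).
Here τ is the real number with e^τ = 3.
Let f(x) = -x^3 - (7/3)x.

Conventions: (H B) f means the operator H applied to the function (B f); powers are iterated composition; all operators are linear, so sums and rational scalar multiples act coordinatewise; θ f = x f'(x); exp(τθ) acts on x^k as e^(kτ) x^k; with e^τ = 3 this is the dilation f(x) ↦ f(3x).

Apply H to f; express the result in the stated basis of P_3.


exp(τθ) x^k = e^(kτ) x^k; with e^τ = 3 this sends x^k to 3^k x^k
x ↦ 3 x
x^3 ↦ 27 x^3
applying this coordinatewise to f: exp(τθ) f = -27x^3 - 7x

the result is g(x) = -27x^3 - 7x


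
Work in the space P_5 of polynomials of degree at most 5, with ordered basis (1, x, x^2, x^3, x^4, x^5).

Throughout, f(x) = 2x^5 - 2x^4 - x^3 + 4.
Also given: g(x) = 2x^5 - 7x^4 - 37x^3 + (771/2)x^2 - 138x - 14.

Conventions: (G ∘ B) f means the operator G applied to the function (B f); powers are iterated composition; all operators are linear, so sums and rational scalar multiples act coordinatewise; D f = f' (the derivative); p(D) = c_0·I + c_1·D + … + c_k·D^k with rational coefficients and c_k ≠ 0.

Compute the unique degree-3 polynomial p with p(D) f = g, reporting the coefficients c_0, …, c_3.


D^0 f = 2x^5 - 2x^4 - x^3 + 4
D^1 f = 10x^4 - 8x^3 - 3x^2
D^2 f = 40x^3 - 24x^2 - 6x
D^3 f = 120x^2 - 48x - 6
matching coefficients of g against c_0 f + c_1 Df + … from the top degree down determines the c_i
solution: c_0 = 1, c_1 = -1/2, c_2 = -1, c_3 = 3

c_0 = 1, c_1 = -1/2, c_2 = -1, c_3 = 3


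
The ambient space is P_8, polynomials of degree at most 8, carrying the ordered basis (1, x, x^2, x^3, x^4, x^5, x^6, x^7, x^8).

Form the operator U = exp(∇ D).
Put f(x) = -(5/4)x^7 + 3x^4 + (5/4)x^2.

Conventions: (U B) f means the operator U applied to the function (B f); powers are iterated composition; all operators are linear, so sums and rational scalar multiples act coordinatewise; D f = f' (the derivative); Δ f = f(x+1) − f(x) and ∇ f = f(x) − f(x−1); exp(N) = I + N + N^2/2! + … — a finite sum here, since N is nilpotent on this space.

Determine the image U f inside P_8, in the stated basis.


order-1 term: -(105/2)x^5 + (525/4)x^4 - 175x^3 + (669/4)x^2 - (177/2)x + 93/4
order-2 term: -525x^3 + 1575x^2 - (3675/2)x + 1647/2
order-3 term: -1050x + 1575
the series for exp(∇ D) f terminates at order 3
exp(∇ D) f = -(5/4)x^7 - (105/2)x^5 + (537/4)x^4 - 700x^3 + (3487/2)x^2 - 2976x + 9687/4

the result is g(x) = -(5/4)x^7 - (105/2)x^5 + (537/4)x^4 - 700x^3 + (3487/2)x^2 - 2976x + 9687/4


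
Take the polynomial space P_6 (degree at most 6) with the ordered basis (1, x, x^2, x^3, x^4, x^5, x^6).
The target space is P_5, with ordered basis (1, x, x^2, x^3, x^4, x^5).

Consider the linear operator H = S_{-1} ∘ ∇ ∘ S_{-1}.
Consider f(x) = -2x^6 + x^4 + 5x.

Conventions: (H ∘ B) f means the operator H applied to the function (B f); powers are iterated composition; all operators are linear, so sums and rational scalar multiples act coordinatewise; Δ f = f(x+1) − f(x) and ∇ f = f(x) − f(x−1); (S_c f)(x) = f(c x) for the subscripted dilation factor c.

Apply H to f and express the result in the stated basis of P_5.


g(x) = 12x^5 + 30x^4 + 36x^3 + 24x^2 + 8x - 4

S_{-1} f = -2x^6 + x^4 - 5x
∇ S_{-1} f = -12x^5 + 30x^4 - 36x^3 + 24x^2 - 8x - 4
S_{-1} ∇ S_{-1} f = 12x^5 + 30x^4 + 36x^3 + 24x^2 + 8x - 4


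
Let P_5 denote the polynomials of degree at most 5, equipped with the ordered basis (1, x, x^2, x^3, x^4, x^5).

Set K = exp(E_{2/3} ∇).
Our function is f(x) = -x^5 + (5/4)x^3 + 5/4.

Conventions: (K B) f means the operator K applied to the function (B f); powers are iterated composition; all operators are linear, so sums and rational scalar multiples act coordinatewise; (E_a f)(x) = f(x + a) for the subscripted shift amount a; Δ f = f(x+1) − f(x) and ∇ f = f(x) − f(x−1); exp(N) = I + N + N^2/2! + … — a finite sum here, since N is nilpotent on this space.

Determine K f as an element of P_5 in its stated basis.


order-1 term: -5x^4 - (10/3)x^3 + (5/12)x^2 + (35/108)x + 91/324
order-2 term: -10x^3 - 10x^2 - (55/12)x - 85/108
order-3 term: -10x^2 - 10x - 15/4
order-4 term: -5x - 10/3
order-5 term: -1
the series for exp(E_{2/3} ∇) f terminates at order 5
exp(E_{2/3} ∇) f = -x^5 - 5x^4 - (145/12)x^3 - (235/12)x^2 - (520/27)x - 1189/162

g(x) = -x^5 - 5x^4 - (145/12)x^3 - (235/12)x^2 - (520/27)x - 1189/162


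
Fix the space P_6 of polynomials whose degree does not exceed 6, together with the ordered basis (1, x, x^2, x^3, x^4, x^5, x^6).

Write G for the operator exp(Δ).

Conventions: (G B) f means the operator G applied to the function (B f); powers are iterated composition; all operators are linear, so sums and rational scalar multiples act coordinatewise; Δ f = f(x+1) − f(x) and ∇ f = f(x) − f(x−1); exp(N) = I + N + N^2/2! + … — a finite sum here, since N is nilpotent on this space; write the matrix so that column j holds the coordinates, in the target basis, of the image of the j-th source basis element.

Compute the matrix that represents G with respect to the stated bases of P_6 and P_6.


the matrix is [[1, 1, 2, 5, 15, 52, 203]; [0, 1, 2, 6, 20, 75, 312]; [0, 0, 1, 3, 12, 50, 225]; [0, 0, 0, 1, 4, 20, 100]; [0, 0, 0, 0, 1, 5, 30]; [0, 0, 0, 0, 0, 1, 6]; [0, 0, 0, 0, 0, 0, 1]] (rows listed top to bottom)

image of 1: 1
image of x: x + 1
image of x^2: x^2 + 2x + 2
image of x^3: x^3 + 3x^2 + 6x + 5
image of x^4: x^4 + 4x^3 + 12x^2 + 20x + 15
image of x^5: x^5 + 5x^4 + 20x^3 + 50x^2 + 75x + 52
image of x^6: x^6 + 6x^5 + 30x^4 + 100x^3 + 225x^2 + 312x + 203
each image's coordinates form column j of the matrix


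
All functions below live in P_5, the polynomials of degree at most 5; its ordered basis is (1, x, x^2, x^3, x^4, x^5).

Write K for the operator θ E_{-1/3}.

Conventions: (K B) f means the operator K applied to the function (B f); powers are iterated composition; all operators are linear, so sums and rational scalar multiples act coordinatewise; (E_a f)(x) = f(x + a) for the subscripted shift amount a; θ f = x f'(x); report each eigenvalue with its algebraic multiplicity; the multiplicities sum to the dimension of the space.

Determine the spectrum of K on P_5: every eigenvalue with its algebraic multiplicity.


λ = 0 (multiplicity 1), λ = 1 (multiplicity 1), λ = 2 (multiplicity 1), λ = 3 (multiplicity 1), λ = 4 (multiplicity 1), λ = 5 (multiplicity 1)

image of 1: 0
image of x: x
image of x^2: 2x^2 - (2/3)x
image of x^3: 3x^3 - 2x^2 + (1/3)x
image of x^4: 4x^4 - 4x^3 + (4/3)x^2 - (4/27)x
image of x^5: 5x^5 - (20/3)x^4 + (10/3)x^3 - (20/27)x^2 + (5/81)x
the matrix is upper triangular; its diagonal is (0, 1, 2, 3, 4, 5)
for a triangular matrix the eigenvalues are the diagonal entries, with algebraic multiplicity their repetition count


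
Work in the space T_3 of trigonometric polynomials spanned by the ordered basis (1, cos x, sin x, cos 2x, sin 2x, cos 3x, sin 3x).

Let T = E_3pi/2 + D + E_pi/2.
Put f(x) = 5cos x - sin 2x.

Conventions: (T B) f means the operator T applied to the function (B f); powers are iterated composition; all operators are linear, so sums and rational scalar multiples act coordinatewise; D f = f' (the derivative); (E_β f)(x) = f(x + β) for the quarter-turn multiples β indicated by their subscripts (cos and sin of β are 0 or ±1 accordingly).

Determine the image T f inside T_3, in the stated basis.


E_3pi/2 f = 5sin x + sin 2x
D f = -5sin x - 2cos 2x
E_pi/2 f = -5sin x + sin 2x
(E_3pi/2 + D + E_pi/2) f = -5sin x - 2cos 2x + 2sin 2x

the image equals g(x) = -5sin x - 2cos 2x + 2sin 2x


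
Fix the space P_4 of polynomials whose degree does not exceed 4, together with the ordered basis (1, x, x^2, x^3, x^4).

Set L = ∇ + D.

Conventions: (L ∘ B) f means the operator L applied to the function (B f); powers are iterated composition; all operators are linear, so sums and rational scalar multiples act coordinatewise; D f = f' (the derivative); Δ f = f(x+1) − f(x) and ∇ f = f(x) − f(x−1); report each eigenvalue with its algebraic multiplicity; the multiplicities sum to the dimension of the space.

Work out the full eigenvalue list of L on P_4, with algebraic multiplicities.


λ = 0 (multiplicity 5)

image of 1: 0
image of x: 2
image of x^2: 4x - 1
image of x^3: 6x^2 - 3x + 1
image of x^4: 8x^3 - 6x^2 + 4x - 1
the matrix is upper triangular; its diagonal is (0, 0, 0, 0, 0)
for a triangular matrix the eigenvalues are the diagonal entries, with algebraic multiplicity their repetition count


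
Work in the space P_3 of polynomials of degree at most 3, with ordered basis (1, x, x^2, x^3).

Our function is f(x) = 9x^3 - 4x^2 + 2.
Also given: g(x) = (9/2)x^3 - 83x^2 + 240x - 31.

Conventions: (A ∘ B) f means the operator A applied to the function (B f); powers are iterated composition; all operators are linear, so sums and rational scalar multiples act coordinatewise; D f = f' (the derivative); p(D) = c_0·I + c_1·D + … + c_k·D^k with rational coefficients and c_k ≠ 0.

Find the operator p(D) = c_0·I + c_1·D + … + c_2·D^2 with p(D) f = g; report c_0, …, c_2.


p(D) = (1/2)·I − 3·D + 4·D^2, i.e. c_0 = 1/2, c_1 = -3, c_2 = 4

D^0 f = 9x^3 - 4x^2 + 2
D^1 f = 27x^2 - 8x
D^2 f = 54x - 8
matching coefficients of g against c_0 f + c_1 Df + … from the top degree down determines the c_i
solution: c_0 = 1/2, c_1 = -3, c_2 = 4


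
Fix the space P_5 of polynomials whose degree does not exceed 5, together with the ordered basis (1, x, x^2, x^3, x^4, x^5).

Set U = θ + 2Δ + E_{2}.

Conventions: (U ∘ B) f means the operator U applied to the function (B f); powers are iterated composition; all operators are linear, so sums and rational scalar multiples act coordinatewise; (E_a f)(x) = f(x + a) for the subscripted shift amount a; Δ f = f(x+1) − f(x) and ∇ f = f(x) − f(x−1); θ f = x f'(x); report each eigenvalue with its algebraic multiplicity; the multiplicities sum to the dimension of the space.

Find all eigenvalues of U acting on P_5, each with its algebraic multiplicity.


image of 1: 1
image of x: 2x + 4
image of x^2: 3x^2 + 8x + 6
image of x^3: 4x^3 + 12x^2 + 18x + 10
image of x^4: 5x^4 + 16x^3 + 36x^2 + 40x + 18
image of x^5: 6x^5 + 20x^4 + 60x^3 + 100x^2 + 90x + 34
the matrix is upper triangular; its diagonal is (1, 2, 3, 4, 5, 6)
for a triangular matrix the eigenvalues are the diagonal entries, with algebraic multiplicity their repetition count

λ = 1 (multiplicity 1), λ = 2 (multiplicity 1), λ = 3 (multiplicity 1), λ = 4 (multiplicity 1), λ = 5 (multiplicity 1), λ = 6 (multiplicity 1)


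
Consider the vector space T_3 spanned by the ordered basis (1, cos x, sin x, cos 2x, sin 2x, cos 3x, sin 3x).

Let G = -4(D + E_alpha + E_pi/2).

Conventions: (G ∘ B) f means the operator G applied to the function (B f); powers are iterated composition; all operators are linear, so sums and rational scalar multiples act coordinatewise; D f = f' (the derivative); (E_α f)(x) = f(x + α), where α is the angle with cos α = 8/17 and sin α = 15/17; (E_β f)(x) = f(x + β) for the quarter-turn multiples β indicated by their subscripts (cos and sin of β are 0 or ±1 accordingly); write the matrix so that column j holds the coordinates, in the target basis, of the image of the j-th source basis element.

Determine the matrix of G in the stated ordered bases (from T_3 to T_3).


image of 1: -8
image of cos x: -(32/17)cos x + (196/17)sin x
image of sin x: -(196/17)cos x - (32/17)sin x
image of cos 2x: (1800/289)cos 2x + (3272/289)sin 2x
image of sin 2x: -(3272/289)cos 2x + (1800/289)sin 2x
image of cos 3x: (19552/4913)cos 3x + (37324/4913)sin 3x
image of sin 3x: -(37324/4913)cos 3x + (19552/4913)sin 3x
each image's coordinates form column j of the matrix

the matrix is [[-8, 0, 0, 0, 0, 0, 0]; [0, -32/17, -196/17, 0, 0, 0, 0]; [0, 196/17, -32/17, 0, 0, 0, 0]; [0, 0, 0, 1800/289, -3272/289, 0, 0]; [0, 0, 0, 3272/289, 1800/289, 0, 0]; [0, 0, 0, 0, 0, 19552/4913, -37324/4913]; [0, 0, 0, 0, 0, 37324/4913, 19552/4913]] (rows listed top to bottom)


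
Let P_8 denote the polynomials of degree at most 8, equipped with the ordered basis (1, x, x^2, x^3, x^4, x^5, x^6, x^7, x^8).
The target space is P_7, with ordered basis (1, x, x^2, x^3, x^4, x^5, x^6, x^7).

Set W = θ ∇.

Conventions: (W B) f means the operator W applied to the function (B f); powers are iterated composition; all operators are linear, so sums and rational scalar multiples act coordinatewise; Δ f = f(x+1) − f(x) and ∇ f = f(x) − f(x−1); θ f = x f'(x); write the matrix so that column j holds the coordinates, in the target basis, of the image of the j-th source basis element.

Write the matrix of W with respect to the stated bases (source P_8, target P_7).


image of 1: 0
image of x: 0
image of x^2: 2x
image of x^3: 6x^2 - 3x
image of x^4: 12x^3 - 12x^2 + 4x
image of x^5: 20x^4 - 30x^3 + 20x^2 - 5x
image of x^6: 30x^5 - 60x^4 + 60x^3 - 30x^2 + 6x
image of x^7: 42x^6 - 105x^5 + 140x^4 - 105x^3 + 42x^2 - 7x
image of x^8: 56x^7 - 168x^6 + 280x^5 - 280x^4 + 168x^3 - 56x^2 + 8x
each image's coordinates form column j of the matrix

the matrix is [[0, 0, 0, 0, 0, 0, 0, 0, 0]; [0, 0, 2, -3, 4, -5, 6, -7, 8]; [0, 0, 0, 6, -12, 20, -30, 42, -56]; [0, 0, 0, 0, 12, -30, 60, -105, 168]; [0, 0, 0, 0, 0, 20, -60, 140, -280]; [0, 0, 0, 0, 0, 0, 30, -105, 280]; [0, 0, 0, 0, 0, 0, 0, 42, -168]; [0, 0, 0, 0, 0, 0, 0, 0, 56]] (rows listed top to bottom)


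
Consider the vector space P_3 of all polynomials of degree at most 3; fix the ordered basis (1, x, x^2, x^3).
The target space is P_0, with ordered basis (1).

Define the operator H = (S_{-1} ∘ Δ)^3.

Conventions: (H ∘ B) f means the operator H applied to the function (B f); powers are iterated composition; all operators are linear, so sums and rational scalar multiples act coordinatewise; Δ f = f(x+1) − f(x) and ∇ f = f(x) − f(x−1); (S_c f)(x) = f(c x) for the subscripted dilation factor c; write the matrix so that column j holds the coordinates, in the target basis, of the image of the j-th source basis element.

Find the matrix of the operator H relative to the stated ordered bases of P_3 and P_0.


image of 1: 0
image of x: 0
image of x^2: 0
image of x^3: -6
each image's coordinates form column j of the matrix

the matrix is [[0, 0, 0, -6]] (rows listed top to bottom)


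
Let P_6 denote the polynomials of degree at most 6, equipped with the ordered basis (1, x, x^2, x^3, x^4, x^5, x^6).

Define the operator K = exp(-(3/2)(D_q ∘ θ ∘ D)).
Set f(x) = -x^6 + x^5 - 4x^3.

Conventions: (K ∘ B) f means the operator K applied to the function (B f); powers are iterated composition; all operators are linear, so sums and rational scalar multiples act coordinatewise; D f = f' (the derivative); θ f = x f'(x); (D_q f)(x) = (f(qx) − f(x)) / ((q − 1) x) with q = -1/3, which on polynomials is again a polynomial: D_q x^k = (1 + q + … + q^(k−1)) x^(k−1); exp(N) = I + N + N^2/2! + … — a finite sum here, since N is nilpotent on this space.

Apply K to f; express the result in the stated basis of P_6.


order-1 term: (305/9)x^4 - (200/9)x^3 + 24x
order-2 term: -(2135/9)x^2 + (200/3)x
order-3 term: 2135/9
the series for exp(-(3/2)(D_q ∘ θ ∘ D)) f terminates at order 3
exp(-(3/2)(D_q ∘ θ ∘ D)) f = -x^6 + x^5 + (305/9)x^4 - (236/9)x^3 - (2135/9)x^2 + (272/3)x + 2135/9

the image equals g(x) = -x^6 + x^5 + (305/9)x^4 - (236/9)x^3 - (2135/9)x^2 + (272/3)x + 2135/9


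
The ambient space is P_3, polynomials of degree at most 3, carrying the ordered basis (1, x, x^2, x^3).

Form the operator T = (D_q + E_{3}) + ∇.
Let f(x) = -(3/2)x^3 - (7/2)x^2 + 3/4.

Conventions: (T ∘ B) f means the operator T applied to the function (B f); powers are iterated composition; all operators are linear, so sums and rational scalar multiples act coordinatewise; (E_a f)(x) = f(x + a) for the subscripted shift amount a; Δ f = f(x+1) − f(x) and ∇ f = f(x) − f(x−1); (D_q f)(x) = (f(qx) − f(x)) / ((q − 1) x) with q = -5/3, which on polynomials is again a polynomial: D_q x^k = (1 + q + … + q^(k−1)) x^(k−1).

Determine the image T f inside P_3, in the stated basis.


D_q f = -(19/6)x^2 + (7/3)x
E_{3} f = -(3/2)x^3 - 17x^2 - (123/2)x - 285/4
(D_q + E_{3}) f = -(3/2)x^3 - (121/6)x^2 - (355/6)x - 285/4
∇ f = -(9/2)x^2 - (5/2)x + 2
((D_q + E_{3}) + ∇) f = -(3/2)x^3 - (74/3)x^2 - (185/3)x - 277/4

g(x) = -(3/2)x^3 - (74/3)x^2 - (185/3)x - 277/4


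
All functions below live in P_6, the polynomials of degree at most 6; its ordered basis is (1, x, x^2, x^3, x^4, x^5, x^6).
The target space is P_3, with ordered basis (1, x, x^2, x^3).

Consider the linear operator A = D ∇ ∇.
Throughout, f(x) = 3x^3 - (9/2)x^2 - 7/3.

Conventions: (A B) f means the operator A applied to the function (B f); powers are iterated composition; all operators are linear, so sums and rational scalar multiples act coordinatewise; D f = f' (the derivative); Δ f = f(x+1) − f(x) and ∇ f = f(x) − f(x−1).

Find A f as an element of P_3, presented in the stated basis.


∇ f = 9x^2 - 18x + 15/2
∇ ∇ f = 18x - 27
D (∇ ∇) f = 18

g(x) = 18


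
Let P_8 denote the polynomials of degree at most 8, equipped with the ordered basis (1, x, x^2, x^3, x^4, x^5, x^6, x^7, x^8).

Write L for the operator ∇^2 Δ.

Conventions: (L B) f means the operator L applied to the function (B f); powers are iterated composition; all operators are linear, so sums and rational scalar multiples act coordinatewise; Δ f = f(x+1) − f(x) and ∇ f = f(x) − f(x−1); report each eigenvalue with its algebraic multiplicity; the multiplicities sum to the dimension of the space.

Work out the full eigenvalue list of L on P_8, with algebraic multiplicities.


image of 1: 0
image of x: 0
image of x^2: 0
image of x^3: 6
image of x^4: 24x - 12
image of x^5: 60x^2 - 60x + 30
image of x^6: 120x^3 - 180x^2 + 180x - 60
image of x^7: 210x^4 - 420x^3 + 630x^2 - 420x + 126
image of x^8: 336x^5 - 840x^4 + 1680x^3 - 1680x^2 + 1008x - 252
the matrix is upper triangular; its diagonal is (0, 0, 0, 0, 0, 0, 0, 0, 0)
for a triangular matrix the eigenvalues are the diagonal entries, with algebraic multiplicity their repetition count

λ = 0 (multiplicity 9)


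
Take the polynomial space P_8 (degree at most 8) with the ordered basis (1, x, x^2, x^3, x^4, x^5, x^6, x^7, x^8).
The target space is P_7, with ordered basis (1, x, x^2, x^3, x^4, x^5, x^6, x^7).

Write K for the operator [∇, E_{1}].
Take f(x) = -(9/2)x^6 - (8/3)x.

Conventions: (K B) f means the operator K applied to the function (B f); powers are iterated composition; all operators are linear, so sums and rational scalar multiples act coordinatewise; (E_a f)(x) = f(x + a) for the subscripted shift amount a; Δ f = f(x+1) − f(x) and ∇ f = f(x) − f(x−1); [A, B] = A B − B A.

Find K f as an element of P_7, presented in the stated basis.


the result is g(x) = 0

E_{1} f = -(9/2)x^6 - 27x^5 - (135/2)x^4 - 90x^3 - (135/2)x^2 - (89/3)x - 43/6
∇ E_{1} f = -27x^5 - (135/2)x^4 - 90x^3 - (135/2)x^2 - 27x - 43/6
∇ f = -27x^5 + (135/2)x^4 - 90x^3 + (135/2)x^2 - 27x + 11/6
E_{1} ∇ f = -27x^5 - (135/2)x^4 - 90x^3 - (135/2)x^2 - 27x - 43/6
[∇, E_{1}] f = 0


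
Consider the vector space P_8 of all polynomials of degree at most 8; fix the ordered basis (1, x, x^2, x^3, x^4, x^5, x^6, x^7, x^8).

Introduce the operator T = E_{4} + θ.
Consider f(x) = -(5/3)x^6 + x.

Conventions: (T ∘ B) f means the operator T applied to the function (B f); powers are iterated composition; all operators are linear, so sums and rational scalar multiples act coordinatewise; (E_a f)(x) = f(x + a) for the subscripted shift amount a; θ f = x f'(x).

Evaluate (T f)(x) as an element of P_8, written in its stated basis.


E_{4} f = -(5/3)x^6 - 40x^5 - 400x^4 - (6400/3)x^3 - 6400x^2 - 10239x - 20468/3
θ f = -10x^6 + x
(E_{4} + θ) f = -(35/3)x^6 - 40x^5 - 400x^4 - (6400/3)x^3 - 6400x^2 - 10238x - 20468/3

g(x) = -(35/3)x^6 - 40x^5 - 400x^4 - (6400/3)x^3 - 6400x^2 - 10238x - 20468/3


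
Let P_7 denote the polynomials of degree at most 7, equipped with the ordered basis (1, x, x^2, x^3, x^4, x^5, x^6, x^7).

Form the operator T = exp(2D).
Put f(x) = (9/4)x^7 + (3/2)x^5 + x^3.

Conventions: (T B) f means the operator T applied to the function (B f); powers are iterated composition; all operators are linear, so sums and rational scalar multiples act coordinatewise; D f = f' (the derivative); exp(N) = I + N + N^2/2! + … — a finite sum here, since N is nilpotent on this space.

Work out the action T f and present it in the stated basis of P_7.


order-1 term: (63/2)x^6 + 15x^4 + 6x^2
order-2 term: 189x^5 + 60x^3 + 12x
order-3 term: 630x^4 + 120x^2 + 8
order-4 term: 1260x^3 + 120x
order-5 term: 1512x^2 + 48
order-6 term: 1008x
order-7 term: 288
the series for exp(2D) f terminates at order 7
exp(2D) f = (9/4)x^7 + (63/2)x^6 + (381/2)x^5 + 645x^4 + 1321x^3 + 1638x^2 + 1140x + 344

the image equals g(x) = (9/4)x^7 + (63/2)x^6 + (381/2)x^5 + 645x^4 + 1321x^3 + 1638x^2 + 1140x + 344


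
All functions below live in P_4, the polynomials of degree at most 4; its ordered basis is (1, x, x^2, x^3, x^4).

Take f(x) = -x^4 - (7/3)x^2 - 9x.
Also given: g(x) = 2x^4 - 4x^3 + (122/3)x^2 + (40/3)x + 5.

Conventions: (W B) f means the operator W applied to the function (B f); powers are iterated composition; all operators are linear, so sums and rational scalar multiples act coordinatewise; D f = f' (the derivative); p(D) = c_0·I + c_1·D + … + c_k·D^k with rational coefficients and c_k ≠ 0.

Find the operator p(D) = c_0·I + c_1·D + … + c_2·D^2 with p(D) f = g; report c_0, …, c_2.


D^0 f = -x^4 - (7/3)x^2 - 9x
D^1 f = -4x^3 - (14/3)x - 9
D^2 f = -12x^2 - 14/3
matching coefficients of g against c_0 f + c_1 Df + … from the top degree down determines the c_i
solution: c_0 = -2, c_1 = 1, c_2 = -3

p(D) = -2·I + D − 3·D^2, i.e. c_0 = -2, c_1 = 1, c_2 = -3


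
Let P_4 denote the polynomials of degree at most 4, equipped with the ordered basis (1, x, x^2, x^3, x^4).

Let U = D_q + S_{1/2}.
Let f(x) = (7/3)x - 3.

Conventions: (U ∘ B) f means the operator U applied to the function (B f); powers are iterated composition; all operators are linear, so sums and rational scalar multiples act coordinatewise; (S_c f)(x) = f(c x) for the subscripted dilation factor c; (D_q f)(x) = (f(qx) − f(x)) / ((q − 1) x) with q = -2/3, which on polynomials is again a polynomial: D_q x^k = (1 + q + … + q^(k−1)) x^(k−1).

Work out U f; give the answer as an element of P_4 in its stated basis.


g(x) = (7/6)x - 2/3

D_q f = 7/3
S_{1/2} f = (7/6)x - 3
(D_q + S_{1/2}) f = (7/6)x - 2/3
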